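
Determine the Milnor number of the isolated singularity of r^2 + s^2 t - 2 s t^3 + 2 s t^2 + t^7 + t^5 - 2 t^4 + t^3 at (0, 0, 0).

The Hessian of f at 0 is [[0, 0, 0], [0, 0, 0], [0, 0, 2]] with rank 1, so corank 2. A Groebner basis of the Jacobian ideal J(f) in C{s,t,r} is {s^2*t^2 + 2*s^2*t + s^2/7 + 20*s*t^2/7 + 8*s*t/7 + t^2, s^3 + 3*s^2*t + s^2/7 + 20*s*t^2/7 + 8*s*t/7 + t^2, -s*t + t^3 - t^2, r}; counting standard monomials gives mu = 8. Corank 2; j^3 = t*(s + t)^2 has shape L^2 M (L != M), so D-series; mu = 8 gives D_8.

8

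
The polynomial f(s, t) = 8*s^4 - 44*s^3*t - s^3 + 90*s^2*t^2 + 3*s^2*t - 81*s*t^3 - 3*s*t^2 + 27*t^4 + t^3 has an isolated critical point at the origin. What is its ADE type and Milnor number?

The Hessian of f at 0 has rank 0. Corank 2; j^3 = -(s - t)^3 is a perfect cube, so E-series; the 4-jet and mu = 7 give E_7.

Type E_{7}, Milnor number mu = 7.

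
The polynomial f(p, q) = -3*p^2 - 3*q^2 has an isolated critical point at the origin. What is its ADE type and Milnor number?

Type A1, Milnor number mu = 1.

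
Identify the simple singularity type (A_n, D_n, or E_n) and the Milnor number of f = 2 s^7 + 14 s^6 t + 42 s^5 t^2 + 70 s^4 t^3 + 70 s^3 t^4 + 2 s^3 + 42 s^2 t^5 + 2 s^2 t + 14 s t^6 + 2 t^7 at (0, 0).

Type D_8, Milnor number mu = 8.

The Hessian of f at 0 has rank 0. Corank 2; j^3 = 2*s^2*(s + t) has shape L^2 M (L != M), so D-series; mu = 8 gives D_8.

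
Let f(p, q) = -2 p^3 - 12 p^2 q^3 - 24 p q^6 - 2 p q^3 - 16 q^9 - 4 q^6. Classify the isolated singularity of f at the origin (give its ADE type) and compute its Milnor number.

Type E_7, Milnor number mu = 7.

The Hessian of f at 0 is [[0, 0], [0, 0]] with rank 0, so corank 2. A Groebner basis of the Jacobian ideal J(f) in C{p,q} is {p^3, p*q^2, 3*p^2 + q^3}; counting standard monomials gives mu = 7. Corank 2; j^3 = -2*p^3 is a perfect cube, so E-series; the 4-jet and mu = 7 give E_7.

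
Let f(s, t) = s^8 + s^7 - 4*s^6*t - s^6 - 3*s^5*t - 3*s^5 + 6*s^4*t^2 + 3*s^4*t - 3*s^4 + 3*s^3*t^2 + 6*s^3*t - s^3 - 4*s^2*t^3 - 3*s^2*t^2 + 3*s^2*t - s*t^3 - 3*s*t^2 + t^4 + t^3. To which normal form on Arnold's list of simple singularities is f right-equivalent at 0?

E_7

The Hessian of f at 0 has rank 0. Corank 2; j^3 = -(s - t)^3 is a perfect cube, so E-series; the 4-jet and mu = 7 give E_7.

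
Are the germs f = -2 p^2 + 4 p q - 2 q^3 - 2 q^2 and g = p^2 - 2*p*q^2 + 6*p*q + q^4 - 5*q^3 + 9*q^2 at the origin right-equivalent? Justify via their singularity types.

Yes.

The Hessian of f at 0 has rank 1. Corank 1: A-series; mu = 2 gives A_2. The Hessian of g at 0 has rank 1. Corank 1: A-series; mu = 2 gives A_2. Both have type A_2, hence right-equivalent.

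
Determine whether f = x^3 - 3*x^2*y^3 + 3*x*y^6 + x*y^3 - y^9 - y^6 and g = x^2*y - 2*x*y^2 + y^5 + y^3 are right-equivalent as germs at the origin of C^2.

No.

The Hessian of f at 0 is [[0, 0], [0, 0]] with rank 0, so corank 2. A Groebner basis of the Jacobian ideal J(f) in C{x,y} is {x^3, x*y^2, 3*x^2 + y^3}; counting standard monomials gives mu = 7. Corank 2; j^3 = x^3 is a perfect cube, so E-series; the 4-jet and mu = 7 give E_7. The Hessian of g at 0 is [[0, 0], [0, 0]] with rank 0, so corank 2. A Groebner basis of the Jacobian ideal J(g) in C{x,y} is {x^2/5 + y^4 - y^2/5, x^3 - y^3, x*y - y^2}; counting standard monomials gives mu = 6. Corank 2; j^3 = y*(x - y)^2 has shape L^2 M (L != M), so D-series; mu = 6 gives D_6. f is E_7 but g is D_6, hence not right-equivalent.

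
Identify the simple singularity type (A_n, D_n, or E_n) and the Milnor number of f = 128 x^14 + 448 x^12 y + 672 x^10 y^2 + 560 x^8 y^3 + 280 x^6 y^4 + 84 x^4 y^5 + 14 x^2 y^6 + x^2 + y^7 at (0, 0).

Type A6, Milnor number mu = 6.

The Hessian of f at 0 has rank 1. Corank 1: A-series; mu = 6 gives A_6.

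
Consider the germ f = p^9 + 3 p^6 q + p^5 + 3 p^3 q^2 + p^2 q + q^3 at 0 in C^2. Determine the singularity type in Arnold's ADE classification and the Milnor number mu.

The Hessian of f at 0 has rank 0. Corank 2; j^3 = q*(p^2 + q^2) splits into three distinct lines over C (the quadratic factor has nonzero discriminant), so D_4.

Type D4, Milnor number mu = 4.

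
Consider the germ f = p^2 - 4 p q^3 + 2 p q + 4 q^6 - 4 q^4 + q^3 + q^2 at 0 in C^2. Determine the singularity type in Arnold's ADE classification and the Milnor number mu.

Type A2, Milnor number mu = 2.

The Hessian of f at 0 has rank 1. Corank 1: A-series; mu = 2 gives A_2.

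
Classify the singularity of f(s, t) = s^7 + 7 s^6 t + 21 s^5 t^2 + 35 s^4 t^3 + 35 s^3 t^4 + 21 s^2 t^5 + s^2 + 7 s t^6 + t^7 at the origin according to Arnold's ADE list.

The Hessian of f at 0 is [[2, 0], [0, 0]] with rank 1, so corank 1. A Groebner basis of the Jacobian ideal J(f) in C{s,t} is {t^6, s}; counting standard monomials gives mu = 6. Corank 1: A-series; mu = 6 gives A_6.

A_{6}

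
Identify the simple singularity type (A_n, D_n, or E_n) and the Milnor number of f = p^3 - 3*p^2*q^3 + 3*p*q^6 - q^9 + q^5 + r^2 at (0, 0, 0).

Type E_{8}, Milnor number mu = 8.

The Hessian of f at 0 has rank 1. Corank 2; j^3 = p^3 is a perfect cube, so E-series; the 5-jet and mu = 8 give E_8.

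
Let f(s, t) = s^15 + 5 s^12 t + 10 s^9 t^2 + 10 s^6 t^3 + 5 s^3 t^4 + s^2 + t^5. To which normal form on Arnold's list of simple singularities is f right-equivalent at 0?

A_{4}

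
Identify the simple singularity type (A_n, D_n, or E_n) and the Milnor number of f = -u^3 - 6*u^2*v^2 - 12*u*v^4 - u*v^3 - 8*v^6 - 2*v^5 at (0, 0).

The Hessian of f at 0 is [[0, 0], [0, 0]] with rank 0, so corank 2. A Groebner basis of the Jacobian ideal J(f) in C{u,v} is {-u^2/4 + v^4 - v^3/12, u^3, u^2*v + u^2/12 + v^3/36, u^2/2 + u*v^2 + v^3/6}; counting standard monomials gives mu = 7. Corank 2; j^3 = -u^3 is a perfect cube, so E-series; the 4-jet and mu = 7 give E_7.

Type E_7, Milnor number mu = 7.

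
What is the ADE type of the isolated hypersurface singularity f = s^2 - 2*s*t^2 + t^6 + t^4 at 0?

The Hessian of f at 0 has rank 1. Corank 1: A-series; mu = 5 gives A_5.

A_5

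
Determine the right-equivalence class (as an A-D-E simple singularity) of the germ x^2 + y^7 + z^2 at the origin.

A_6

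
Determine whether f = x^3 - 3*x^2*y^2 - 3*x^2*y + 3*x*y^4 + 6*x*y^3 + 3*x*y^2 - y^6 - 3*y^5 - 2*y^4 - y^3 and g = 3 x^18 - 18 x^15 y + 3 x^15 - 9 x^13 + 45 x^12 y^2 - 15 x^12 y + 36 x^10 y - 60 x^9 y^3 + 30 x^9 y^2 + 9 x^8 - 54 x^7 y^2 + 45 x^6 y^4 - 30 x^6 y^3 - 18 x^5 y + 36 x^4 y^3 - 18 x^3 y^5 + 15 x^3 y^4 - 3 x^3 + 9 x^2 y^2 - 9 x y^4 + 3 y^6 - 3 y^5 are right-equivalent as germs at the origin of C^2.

No.

The Hessian of f at 0 is [[0, 0], [0, 0]] with rank 0, so corank 2. A Groebner basis of the Jacobian ideal J(f) in C{x,y} is {x^3 - 3*x^2/2 + 3*x*y - 3*y^2/2, x^2*y - x^2 + 2*x*y - y^2, -x^2/2 + x*y^2 + x*y - y^2/2, y^3}; counting standard monomials gives mu = 6. Corank 2; j^3 = (x - y)^3 is a perfect cube, so E-series; the 4-jet and mu = 6 give E_6. The Hessian of g at 0 is [[0, 0], [0, 0]] with rank 0, so corank 2. A Groebner basis of the Jacobian ideal J(g) in C{x,y} is {y^4, x^3, -x^2/2 + x*y^2}; counting standard monomials gives mu = 8. Corank 2; j^3 = -3*x^3 is a perfect cube, so E-series; the 5-jet and mu = 8 give E_8. f is E_6 but g is E_8, hence not right-equivalent.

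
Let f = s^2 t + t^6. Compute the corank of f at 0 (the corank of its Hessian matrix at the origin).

Hessian at 0 has rank 0.

2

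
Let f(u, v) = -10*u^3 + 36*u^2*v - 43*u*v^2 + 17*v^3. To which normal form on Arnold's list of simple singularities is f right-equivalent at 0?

The Hessian of f at 0 has rank 0. Corank 2; j^3 = -(u - v)*(10*u^2 - 26*u*v + 17*v^2) splits into three distinct lines over C (the quadratic factor has nonzero discriminant), so D_4.

D_{4}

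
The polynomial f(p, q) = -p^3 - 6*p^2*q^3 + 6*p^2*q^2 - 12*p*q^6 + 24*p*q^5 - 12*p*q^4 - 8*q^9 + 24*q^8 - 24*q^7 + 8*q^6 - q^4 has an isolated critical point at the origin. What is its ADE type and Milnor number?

Type E_6, Milnor number mu = 6.

The Hessian of f at 0 is [[0, 0], [0, 0]] with rank 0, so corank 2. A Groebner basis of the Jacobian ideal J(f) in C{p,q} is {p^3, p^2*q, -p^2/4 + p*q^2, q^3}; counting standard monomials gives mu = 6. Corank 2; j^3 = -p^3 is a perfect cube, so E-series; the 4-jet and mu = 6 give E_6.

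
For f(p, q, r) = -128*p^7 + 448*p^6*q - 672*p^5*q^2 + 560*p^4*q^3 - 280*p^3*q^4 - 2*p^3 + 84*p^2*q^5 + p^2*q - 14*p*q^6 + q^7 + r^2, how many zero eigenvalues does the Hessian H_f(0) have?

2

The Hessian at 0 is [[0, 0, 0], [0, 0, 0], [0, 0, 2]] of rank 1; hence corank 2.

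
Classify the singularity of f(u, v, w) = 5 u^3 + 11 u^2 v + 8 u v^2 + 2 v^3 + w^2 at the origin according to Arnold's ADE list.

The Hessian of f at 0 is [[0, 0, 0], [0, 0, 0], [0, 0, 2]] with rank 1, so corank 2. A Groebner basis of the Jacobian ideal J(f) in C{u,v,w} is {v^3, u^2 + 2*v^2, u*v - v^2, w}; counting standard monomials gives mu = 4. Corank 2; j^3 = (u + v)*(5*u^2 + 6*u*v + 2*v^2) splits into three distinct lines over C (the quadratic factor has nonzero discriminant), so D_4.

D_4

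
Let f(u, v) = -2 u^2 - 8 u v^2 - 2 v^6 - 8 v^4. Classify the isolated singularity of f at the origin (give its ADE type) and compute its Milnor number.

Type A5, Milnor number mu = 5.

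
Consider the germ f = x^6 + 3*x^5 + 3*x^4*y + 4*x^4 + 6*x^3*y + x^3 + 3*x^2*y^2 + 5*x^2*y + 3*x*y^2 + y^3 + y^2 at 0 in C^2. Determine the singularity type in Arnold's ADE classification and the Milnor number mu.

The Hessian of f at 0 is [[0, 0], [0, 2]] with rank 1, so corank 1. A Groebner basis of the Jacobian ideal J(f) in C{x,y} is {x^2, y}; counting standard monomials gives mu = 2. Corank 1: A-series; mu = 2 gives A_2.

Type A2, Milnor number mu = 2.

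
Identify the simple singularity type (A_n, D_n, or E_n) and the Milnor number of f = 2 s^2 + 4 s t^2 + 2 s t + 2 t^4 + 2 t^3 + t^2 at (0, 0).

The Hessian of f at 0 has rank 2. Corank 0: nondegenerate Morse point, so A_1.

Type A_{1}, Milnor number mu = 1.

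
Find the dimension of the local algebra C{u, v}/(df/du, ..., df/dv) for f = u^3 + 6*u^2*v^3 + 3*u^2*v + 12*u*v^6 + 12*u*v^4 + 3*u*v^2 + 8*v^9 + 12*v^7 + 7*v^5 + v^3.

8

The Hessian of f at 0 is [[0, 0], [0, 0]] with rank 0, so corank 2. A Groebner basis of the Jacobian ideal J(f) in C{u,v} is {u^2/4 + u*v^3 + u*v/2 + v^2/4, v^4, u^3 - 3*u*v^2 - 2*v^3, u^2*v + 2*u*v^2 + v^3}; counting standard monomials gives mu = 8. Corank 2; j^3 = (u + v)^3 is a perfect cube, so E-series; the 5-jet and mu = 8 give E_8.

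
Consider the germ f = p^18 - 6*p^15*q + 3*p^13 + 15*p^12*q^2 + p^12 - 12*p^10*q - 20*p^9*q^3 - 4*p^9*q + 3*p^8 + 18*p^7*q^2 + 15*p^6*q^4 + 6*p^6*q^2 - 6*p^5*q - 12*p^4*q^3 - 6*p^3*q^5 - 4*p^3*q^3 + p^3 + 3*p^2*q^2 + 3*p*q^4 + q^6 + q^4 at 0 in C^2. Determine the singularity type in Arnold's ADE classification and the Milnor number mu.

Type E_6, Milnor number mu = 6.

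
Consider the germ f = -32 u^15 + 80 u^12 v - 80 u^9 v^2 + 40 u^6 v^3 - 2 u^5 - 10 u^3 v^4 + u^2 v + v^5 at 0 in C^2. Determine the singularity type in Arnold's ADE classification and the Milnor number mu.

The Hessian of f at 0 has rank 0. Corank 2; j^3 = u^2*v has shape L^2 M (L != M), so D-series; mu = 6 gives D_6.

Type D_{6}, Milnor number mu = 6.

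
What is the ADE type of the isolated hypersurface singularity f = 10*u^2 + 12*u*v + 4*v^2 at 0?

A1

The Hessian of f at 0 has rank 2. Corank 0: nondegenerate Morse point, so A_1.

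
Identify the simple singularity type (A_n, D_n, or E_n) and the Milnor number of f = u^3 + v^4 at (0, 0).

The Hessian of f at 0 is [[0, 0], [0, 0]] with rank 0, so corank 2. A Groebner basis of the Jacobian ideal J(f) in C{u,v} is {v^3, u^2}; counting standard monomials gives mu = 6. Corank 2; j^3 = u^3 is a perfect cube, so E-series; the 4-jet and mu = 6 give E_6.

Type E6, Milnor number mu = 6.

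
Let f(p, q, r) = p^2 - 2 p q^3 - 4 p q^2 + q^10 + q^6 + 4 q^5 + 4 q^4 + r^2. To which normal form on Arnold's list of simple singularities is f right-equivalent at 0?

The Hessian of f at 0 is [[2, 0, 0], [0, 0, 0], [0, 0, 2]] with rank 2, so corank 1. A Groebner basis of the Jacobian ideal J(f) in C{p,q,r} is {p^4 - 8*p^3/3 + 32*p^2*q - 320*p^2/3 + 896*p*q^2/3 - 512*p*q/3 + 1024*p/3 - 2048*q^2/3, p^3*q - 2*p^3 + 16*p^2*q - 48*p^2 + 128*p*q^2 - 64*p*q + 128*p - 256*q^2, -p^3/6 + p^2*q^2 - 2*p^2*q + 16*p^2/3 - 40*p*q^2/3 + 16*p*q/3 - 32*p/3 + 64*q^2/3, -p + q^3 + 2*q^2, r}; counting standard monomials gives mu = 9. Corank 1: A-series; mu = 9 gives A_9.

A9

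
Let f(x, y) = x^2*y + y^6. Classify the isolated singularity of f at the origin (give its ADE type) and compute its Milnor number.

The Hessian of f at 0 has rank 0. Corank 2; j^3 = x^2*y has shape L^2 M (L != M), so D-series; mu = 7 gives D_7.

Type D_7, Milnor number mu = 7.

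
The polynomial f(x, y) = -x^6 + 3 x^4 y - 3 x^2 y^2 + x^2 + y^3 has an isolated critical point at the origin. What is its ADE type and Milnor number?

The Hessian of f at 0 has rank 1. Corank 1: A-series; mu = 2 gives A_2.

Type A2, Milnor number mu = 2.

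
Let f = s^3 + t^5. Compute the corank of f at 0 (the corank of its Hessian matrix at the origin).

2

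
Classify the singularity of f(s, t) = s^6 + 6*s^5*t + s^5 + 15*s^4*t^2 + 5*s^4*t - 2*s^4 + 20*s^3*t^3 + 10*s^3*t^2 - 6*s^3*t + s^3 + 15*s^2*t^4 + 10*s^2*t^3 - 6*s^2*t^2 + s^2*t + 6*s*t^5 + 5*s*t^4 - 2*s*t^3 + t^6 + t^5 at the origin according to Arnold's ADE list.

D7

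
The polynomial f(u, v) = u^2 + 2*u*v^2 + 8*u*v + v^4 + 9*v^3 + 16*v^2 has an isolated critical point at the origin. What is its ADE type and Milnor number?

Type A_{2}, Milnor number mu = 2.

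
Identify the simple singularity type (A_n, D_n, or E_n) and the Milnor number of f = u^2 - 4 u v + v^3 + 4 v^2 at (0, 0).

Type A_2, Milnor number mu = 2.

The Hessian of f at 0 is [[2, -4], [-4, 8]] with rank 1, so corank 1. A Groebner basis of the Jacobian ideal J(f) in C{u,v} is {v^2, u - 2*v}; counting standard monomials gives mu = 2. Corank 1: A-series; mu = 2 gives A_2.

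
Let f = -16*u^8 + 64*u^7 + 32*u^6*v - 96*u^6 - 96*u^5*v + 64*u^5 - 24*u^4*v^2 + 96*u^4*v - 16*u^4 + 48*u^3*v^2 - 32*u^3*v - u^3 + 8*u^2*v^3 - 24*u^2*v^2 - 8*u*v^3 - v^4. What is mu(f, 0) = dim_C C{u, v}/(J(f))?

The Hessian of f at 0 has rank 0. Corank 2; j^3 = -u^3 is a perfect cube, so E-series; the 4-jet and mu = 6 give E_6.

6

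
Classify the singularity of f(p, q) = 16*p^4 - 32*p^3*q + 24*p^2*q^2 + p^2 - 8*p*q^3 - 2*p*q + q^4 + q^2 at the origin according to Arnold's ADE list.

A_{3}

The Hessian of f at 0 is [[2, -2], [-2, 2]] with rank 1, so corank 1. A Groebner basis of the Jacobian ideal J(f) in C{p,q} is {q^3, p - q}; counting standard monomials gives mu = 3. Corank 1: A-series; mu = 3 gives A_3.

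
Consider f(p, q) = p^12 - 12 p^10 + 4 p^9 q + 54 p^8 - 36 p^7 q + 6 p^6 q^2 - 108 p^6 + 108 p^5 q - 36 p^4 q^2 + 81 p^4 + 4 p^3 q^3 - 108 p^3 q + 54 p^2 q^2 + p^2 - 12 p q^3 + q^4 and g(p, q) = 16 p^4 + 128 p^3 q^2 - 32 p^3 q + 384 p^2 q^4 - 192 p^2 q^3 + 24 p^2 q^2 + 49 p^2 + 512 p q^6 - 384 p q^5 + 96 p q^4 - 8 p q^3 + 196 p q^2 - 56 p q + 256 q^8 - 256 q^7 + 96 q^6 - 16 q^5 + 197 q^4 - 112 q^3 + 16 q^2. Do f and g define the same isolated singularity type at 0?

The Hessian of f at 0 has rank 1. Corank 1: A-series; mu = 3 gives A_3. The Hessian of g at 0 has rank 1. Corank 1: A-series; mu = 3 gives A_3. Both have type A_3, hence right-equivalent.

Yes.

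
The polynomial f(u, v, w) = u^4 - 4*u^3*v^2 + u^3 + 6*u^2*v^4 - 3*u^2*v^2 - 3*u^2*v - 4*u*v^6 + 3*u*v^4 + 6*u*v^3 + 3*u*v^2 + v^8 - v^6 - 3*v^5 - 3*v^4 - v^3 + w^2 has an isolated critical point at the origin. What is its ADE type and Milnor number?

Type E_{6}, Milnor number mu = 6.

The Hessian of f at 0 is [[0, 0, 0], [0, 0, 0], [0, 0, 2]] with rank 1, so corank 2. A Groebner basis of the Jacobian ideal J(f) in C{u,v,w} is {u^3, u^2*v + u^2/2 - u*v + v^2/2, u^2 + u*v^2 - 2*u*v + v^2, 3*u^2/2 - 3*u*v + v^3 + 3*v^2/2, w}; counting standard monomials gives mu = 6. Corank 2; j^3 = (u - v)^3 is a perfect cube, so E-series; the 4-jet and mu = 6 give E_6.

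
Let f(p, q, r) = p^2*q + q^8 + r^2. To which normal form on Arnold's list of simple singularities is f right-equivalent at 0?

The Hessian of f at 0 is [[0, 0, 0], [0, 0, 0], [0, 0, 2]] with rank 1, so corank 2. A Groebner basis of the Jacobian ideal J(f) in C{p,q,r} is {p^2/8 + q^7, p^3, p*q, r}; counting standard monomials gives mu = 9. Corank 2; j^3 = p^2*q has shape L^2 M (L != M), so D-series; mu = 9 gives D_9.

D9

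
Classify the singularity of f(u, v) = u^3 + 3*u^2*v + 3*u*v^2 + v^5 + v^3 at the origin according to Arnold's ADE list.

The Hessian of f at 0 is [[0, 0], [0, 0]] with rank 0, so corank 2. A Groebner basis of the Jacobian ideal J(f) in C{u,v} is {v^4, u^2 + 2*u*v + v^2}; counting standard monomials gives mu = 8. Corank 2; j^3 = (u + v)^3 is a perfect cube, so E-series; the 5-jet and mu = 8 give E_8.

E_{8}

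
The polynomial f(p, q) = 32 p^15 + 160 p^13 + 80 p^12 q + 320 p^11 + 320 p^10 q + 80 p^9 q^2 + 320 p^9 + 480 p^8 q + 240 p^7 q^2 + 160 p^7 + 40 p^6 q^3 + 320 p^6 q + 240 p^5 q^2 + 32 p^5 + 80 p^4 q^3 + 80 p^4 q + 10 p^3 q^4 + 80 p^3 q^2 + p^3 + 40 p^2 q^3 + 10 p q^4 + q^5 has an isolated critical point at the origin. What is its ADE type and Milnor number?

The Hessian of f at 0 is [[0, 0], [0, 0]] with rank 0, so corank 2. A Groebner basis of the Jacobian ideal J(f) in C{p,q} is {q^5, p*q^3 + q^4/8, p^2}; counting standard monomials gives mu = 8. Corank 2; j^3 = p^3 is a perfect cube, so E-series; the 5-jet and mu = 8 give E_8.

Type E8, Milnor number mu = 8.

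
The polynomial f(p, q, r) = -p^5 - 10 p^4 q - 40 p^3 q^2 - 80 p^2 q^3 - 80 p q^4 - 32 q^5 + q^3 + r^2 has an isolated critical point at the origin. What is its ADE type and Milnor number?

The Hessian of f at 0 is [[0, 0, 0], [0, 0, 0], [0, 0, 2]] with rank 1, so corank 2. A Groebner basis of the Jacobian ideal J(f) in C{p,q,r} is {p^4 + 8*p^3*q, q^2, r}; counting standard monomials gives mu = 8. Corank 2; j^3 = q^3 is a perfect cube, so E-series; the 5-jet and mu = 8 give E_8.

Type E_8, Milnor number mu = 8.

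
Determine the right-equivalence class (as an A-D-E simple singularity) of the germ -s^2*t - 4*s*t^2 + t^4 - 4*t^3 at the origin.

D_{5}

The Hessian of f at 0 is [[0, 0], [0, 0]] with rank 0, so corank 2. A Groebner basis of the Jacobian ideal J(f) in C{s,t} is {s^3 + 2*s^2 - 8*t^2, -s^2/4 + t^3 + t^2, s*t + 2*t^2}; counting standard monomials gives mu = 5. Corank 2; j^3 = -t*(s + 2*t)^2 has shape L^2 M (L != M), so D-series; mu = 5 gives D_5.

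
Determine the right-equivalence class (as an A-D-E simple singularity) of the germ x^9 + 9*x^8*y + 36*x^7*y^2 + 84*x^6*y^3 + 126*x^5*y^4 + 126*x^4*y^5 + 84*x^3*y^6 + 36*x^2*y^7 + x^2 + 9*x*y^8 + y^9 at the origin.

A_8

The Hessian of f at 0 is [[2, 0], [0, 0]] with rank 1, so corank 1. A Groebner basis of the Jacobian ideal J(f) in C{x,y} is {y^8, x}; counting standard monomials gives mu = 8. Corank 1: A-series; mu = 8 gives A_8.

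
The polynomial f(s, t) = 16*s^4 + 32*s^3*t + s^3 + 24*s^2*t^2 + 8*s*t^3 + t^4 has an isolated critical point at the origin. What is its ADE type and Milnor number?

Type E6, Milnor number mu = 6.

The Hessian of f at 0 is [[0, 0], [0, 0]] with rank 0, so corank 2. A Groebner basis of the Jacobian ideal J(f) in C{s,t} is {t^4, s*t^2 + t^3/6, s^2}; counting standard monomials gives mu = 6. Corank 2; j^3 = s^3 is a perfect cube, so E-series; the 4-jet and mu = 6 give E_6.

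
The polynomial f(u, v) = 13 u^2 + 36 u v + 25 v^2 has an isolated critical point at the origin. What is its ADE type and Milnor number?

Type A1, Milnor number mu = 1.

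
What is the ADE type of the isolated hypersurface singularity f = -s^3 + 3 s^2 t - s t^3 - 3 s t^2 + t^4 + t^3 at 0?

E_{7}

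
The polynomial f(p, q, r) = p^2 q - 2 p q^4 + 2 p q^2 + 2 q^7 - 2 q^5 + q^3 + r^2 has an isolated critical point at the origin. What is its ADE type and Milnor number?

The Hessian of f at 0 is [[0, 0, 0], [0, 0, 0], [0, 0, 2]] with rank 1, so corank 2. A Groebner basis of the Jacobian ideal J(f) in C{p,q,r} is {p^2/6 + p*q^3 + 4*p*q/3 + 7*q^2/6, -p*q + q^4 - q^2, p^3 - 3*p*q^2 - 2*q^3, p^2*q + 2*p*q^2 + q^3, r}; counting standard monomials gives mu = 8. Corank 2; j^3 = q*(p + q)^2 has shape L^2 M (L != M), so D-series; mu = 8 gives D_8.

Type D_8, Milnor number mu = 8.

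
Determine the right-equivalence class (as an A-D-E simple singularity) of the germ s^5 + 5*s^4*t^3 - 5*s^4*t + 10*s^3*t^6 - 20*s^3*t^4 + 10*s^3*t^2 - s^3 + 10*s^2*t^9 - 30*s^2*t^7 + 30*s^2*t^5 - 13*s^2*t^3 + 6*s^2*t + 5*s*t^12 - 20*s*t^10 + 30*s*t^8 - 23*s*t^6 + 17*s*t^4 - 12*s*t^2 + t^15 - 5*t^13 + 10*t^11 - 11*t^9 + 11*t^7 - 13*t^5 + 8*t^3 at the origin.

E_8

The Hessian of f at 0 has rank 0. Corank 2; j^3 = -(s - 2*t)^3 is a perfect cube, so E-series; the 5-jet and mu = 8 give E_8.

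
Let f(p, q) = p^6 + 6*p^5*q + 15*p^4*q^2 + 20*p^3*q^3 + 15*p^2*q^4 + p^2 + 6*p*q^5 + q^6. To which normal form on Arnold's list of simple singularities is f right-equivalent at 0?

A5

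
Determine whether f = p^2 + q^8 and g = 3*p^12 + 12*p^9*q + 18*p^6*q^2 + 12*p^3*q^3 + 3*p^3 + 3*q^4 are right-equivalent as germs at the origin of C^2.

No.

The Hessian of f at 0 has rank 1. Corank 1: A-series; mu = 7 gives A_7. The Hessian of g at 0 has rank 0. Corank 2; j^3 = 3*p^3 is a perfect cube, so E-series; the 4-jet and mu = 6 give E_6. f is A_7 but g is E_6, hence not right-equivalent.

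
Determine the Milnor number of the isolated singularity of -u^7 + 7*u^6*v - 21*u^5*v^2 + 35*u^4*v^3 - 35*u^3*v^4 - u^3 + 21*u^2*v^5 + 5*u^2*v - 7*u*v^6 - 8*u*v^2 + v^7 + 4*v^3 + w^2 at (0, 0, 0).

The Hessian of f at 0 has rank 1. Corank 2; j^3 = -(u - 2*v)^2*(u - v) has shape L^2 M (L != M), so D-series; mu = 8 gives D_8.

8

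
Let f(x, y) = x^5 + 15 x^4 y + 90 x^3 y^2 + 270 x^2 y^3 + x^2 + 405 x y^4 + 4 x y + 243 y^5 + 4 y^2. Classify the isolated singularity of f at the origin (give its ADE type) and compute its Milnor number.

Type A_{4}, Milnor number mu = 4.

The Hessian of f at 0 is [[2, 4], [4, 8]] with rank 1, so corank 1. A Groebner basis of the Jacobian ideal J(f) in C{x,y} is {y^4, x + 2*y}; counting standard monomials gives mu = 4. Corank 1: A-series; mu = 4 gives A_4.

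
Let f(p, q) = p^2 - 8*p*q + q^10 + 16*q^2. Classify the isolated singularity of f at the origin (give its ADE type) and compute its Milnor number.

The Hessian of f at 0 has rank 1. Corank 1: A-series; mu = 9 gives A_9.

Type A_{9}, Milnor number mu = 9.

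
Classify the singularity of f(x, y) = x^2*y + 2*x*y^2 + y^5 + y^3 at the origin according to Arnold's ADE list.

D_{6}

The Hessian of f at 0 has rank 0. Corank 2; j^3 = y*(x + y)^2 has shape L^2 M (L != M), so D-series; mu = 6 gives D_6.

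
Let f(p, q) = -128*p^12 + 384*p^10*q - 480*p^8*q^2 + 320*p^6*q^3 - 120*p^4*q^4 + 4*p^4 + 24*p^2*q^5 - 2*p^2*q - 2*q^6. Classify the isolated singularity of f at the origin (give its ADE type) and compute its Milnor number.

The Hessian of f at 0 has rank 0. Corank 2; j^3 = -2*p^2*q has shape L^2 M (L != M), so D-series; mu = 7 gives D_7.

Type D7, Milnor number mu = 7.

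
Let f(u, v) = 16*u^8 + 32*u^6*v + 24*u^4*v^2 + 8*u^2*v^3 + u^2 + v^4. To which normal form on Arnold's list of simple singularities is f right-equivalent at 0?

The Hessian of f at 0 has rank 1. Corank 1: A-series; mu = 3 gives A_3.

A3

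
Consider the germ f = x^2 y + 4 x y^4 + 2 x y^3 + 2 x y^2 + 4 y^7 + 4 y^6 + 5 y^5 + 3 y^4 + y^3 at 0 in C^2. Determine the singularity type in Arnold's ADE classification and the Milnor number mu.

Type D5, Milnor number mu = 5.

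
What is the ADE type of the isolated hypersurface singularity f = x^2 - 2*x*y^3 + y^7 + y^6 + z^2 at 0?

A_{6}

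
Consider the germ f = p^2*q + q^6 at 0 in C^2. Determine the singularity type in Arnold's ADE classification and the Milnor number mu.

Type D7, Milnor number mu = 7.

The Hessian of f at 0 has rank 0. Corank 2; j^3 = p^2*q has shape L^2 M (L != M), so D-series; mu = 7 gives D_7.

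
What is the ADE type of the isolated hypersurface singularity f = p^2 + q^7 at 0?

The Hessian of f at 0 is [[2, 0], [0, 0]] with rank 1, so corank 1. A Groebner basis of the Jacobian ideal J(f) in C{p,q} is {q^6, p}; counting standard monomials gives mu = 6. Corank 1: A-series; mu = 6 gives A_6.

A_6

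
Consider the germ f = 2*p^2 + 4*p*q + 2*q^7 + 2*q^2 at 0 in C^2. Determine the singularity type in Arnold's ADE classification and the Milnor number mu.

Type A_{6}, Milnor number mu = 6.

The Hessian of f at 0 is [[4, 4], [4, 4]] with rank 1, so corank 1. A Groebner basis of the Jacobian ideal J(f) in C{p,q} is {q^6, p + q}; counting standard monomials gives mu = 6. Corank 1: A-series; mu = 6 gives A_6.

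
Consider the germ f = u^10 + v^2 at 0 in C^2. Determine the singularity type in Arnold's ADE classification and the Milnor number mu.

Type A9, Milnor number mu = 9.

The Hessian of f at 0 has rank 1. Corank 1: A-series; mu = 9 gives A_9.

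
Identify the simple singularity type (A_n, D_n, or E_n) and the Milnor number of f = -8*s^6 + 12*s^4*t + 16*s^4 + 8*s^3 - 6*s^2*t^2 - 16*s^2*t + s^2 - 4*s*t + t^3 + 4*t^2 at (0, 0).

Type A_{2}, Milnor number mu = 2.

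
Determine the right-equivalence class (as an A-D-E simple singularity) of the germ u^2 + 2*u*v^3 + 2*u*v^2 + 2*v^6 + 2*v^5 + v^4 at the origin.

The Hessian of f at 0 has rank 1. Corank 1: A-series; mu = 5 gives A_5.

A_{5}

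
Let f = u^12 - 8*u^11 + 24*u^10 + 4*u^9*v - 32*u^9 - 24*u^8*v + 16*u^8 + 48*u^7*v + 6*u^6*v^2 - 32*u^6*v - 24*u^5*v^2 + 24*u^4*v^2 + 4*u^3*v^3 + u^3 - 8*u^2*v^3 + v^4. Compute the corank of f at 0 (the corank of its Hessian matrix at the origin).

The Hessian at 0 is [[0, 0], [0, 0]] of rank 0; hence corank 2.

2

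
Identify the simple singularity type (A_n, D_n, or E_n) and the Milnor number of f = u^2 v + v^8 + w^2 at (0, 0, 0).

The Hessian of f at 0 is [[0, 0, 0], [0, 0, 0], [0, 0, 2]] with rank 1, so corank 2. A Groebner basis of the Jacobian ideal J(f) in C{u,v,w} is {u^2/8 + v^7, u^3, u*v, w}; counting standard monomials gives mu = 9. Corank 2; j^3 = u^2*v has shape L^2 M (L != M), so D-series; mu = 9 gives D_9.

Type D9, Milnor number mu = 9.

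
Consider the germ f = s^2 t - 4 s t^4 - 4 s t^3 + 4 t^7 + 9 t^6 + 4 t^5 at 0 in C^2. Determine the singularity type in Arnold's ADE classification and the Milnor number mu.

Type D7, Milnor number mu = 7.

The Hessian of f at 0 is [[0, 0], [0, 0]] with rank 0, so corank 2. A Groebner basis of the Jacobian ideal J(f) in C{s,t} is {-s*t/2 + t^4 + t^3, s^3, s^2*t - 2*s^2 + 4*s*t - 8*t^3, -s^2 + s*t^2 + s*t - 2*t^3}; counting standard monomials gives mu = 7. Corank 2; j^3 = s^2*t has shape L^2 M (L != M), so D-series; mu = 7 gives D_7.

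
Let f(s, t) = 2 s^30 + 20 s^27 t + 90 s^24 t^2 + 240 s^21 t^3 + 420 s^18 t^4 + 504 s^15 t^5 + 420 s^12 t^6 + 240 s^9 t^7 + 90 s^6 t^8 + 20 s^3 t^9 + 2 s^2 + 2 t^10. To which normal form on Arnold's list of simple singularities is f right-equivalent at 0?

A9

The Hessian of f at 0 has rank 1. Corank 1: A-series; mu = 9 gives A_9.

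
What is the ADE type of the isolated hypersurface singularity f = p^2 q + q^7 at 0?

D_8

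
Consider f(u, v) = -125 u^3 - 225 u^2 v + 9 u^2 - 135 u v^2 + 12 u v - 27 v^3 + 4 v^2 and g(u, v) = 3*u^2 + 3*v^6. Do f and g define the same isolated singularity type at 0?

No.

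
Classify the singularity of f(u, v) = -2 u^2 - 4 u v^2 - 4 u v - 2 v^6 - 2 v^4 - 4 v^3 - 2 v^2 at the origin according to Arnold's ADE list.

A5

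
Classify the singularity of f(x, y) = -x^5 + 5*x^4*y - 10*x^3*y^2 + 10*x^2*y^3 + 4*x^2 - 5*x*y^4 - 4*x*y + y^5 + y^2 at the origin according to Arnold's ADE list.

A_4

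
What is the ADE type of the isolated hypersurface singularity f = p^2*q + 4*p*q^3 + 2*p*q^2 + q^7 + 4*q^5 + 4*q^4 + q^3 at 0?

The Hessian of f at 0 is [[0, 0], [0, 0]] with rank 0, so corank 2. A Groebner basis of the Jacobian ideal J(f) in C{p,q} is {p^2*q^2 - p^2*q + 4*p^2/7 - 5*p*q^2/14 + 23*p*q/28 + q^2/4, p^3 + 3*p^2*q - 8*p^2/7 + 5*p*q^2/7 - 23*p*q/14 - q^2/2, p*q/2 + q^3 + q^2/2}; counting standard monomials gives mu = 8. Corank 2; j^3 = q*(p + q)^2 has shape L^2 M (L != M), so D-series; mu = 8 gives D_8.

D_{8}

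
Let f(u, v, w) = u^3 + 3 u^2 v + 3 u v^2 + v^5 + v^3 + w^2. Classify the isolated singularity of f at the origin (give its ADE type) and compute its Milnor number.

Type E8, Milnor number mu = 8.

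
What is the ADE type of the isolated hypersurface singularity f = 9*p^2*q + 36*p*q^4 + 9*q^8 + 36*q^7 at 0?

D_{9}

The Hessian of f at 0 has rank 0. Corank 2; j^3 = 9*p^2*q has shape L^2 M (L != M), so D-series; mu = 9 gives D_9.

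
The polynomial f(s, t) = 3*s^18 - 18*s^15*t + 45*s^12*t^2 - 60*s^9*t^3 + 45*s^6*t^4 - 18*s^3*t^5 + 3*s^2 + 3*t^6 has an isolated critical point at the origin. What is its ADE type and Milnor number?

Type A_{5}, Milnor number mu = 5.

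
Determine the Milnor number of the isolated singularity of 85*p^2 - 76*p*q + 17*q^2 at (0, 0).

1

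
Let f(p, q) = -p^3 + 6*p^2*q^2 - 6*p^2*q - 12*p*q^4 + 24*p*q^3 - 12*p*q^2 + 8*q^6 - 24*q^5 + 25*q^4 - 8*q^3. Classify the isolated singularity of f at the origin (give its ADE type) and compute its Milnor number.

The Hessian of f at 0 is [[0, 0], [0, 0]] with rank 0, so corank 2. A Groebner basis of the Jacobian ideal J(f) in C{p,q} is {p^3 - 3*p^2 - 12*p*q - 12*q^2, p^2*q + p^2 + 4*p*q + 4*q^2, -p^2/4 + p*q^2 - p*q - q^2, q^3}; counting standard monomials gives mu = 6. Corank 2; j^3 = -(p + 2*q)^3 is a perfect cube, so E-series; the 4-jet and mu = 6 give E_6.

Type E_{6}, Milnor number mu = 6.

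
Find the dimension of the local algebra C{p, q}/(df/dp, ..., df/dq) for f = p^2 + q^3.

2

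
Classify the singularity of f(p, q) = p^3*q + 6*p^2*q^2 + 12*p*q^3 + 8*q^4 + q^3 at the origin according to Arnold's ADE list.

The Hessian of f at 0 has rank 0. Corank 2; j^3 = q^3 is a perfect cube, so E-series; the 4-jet and mu = 7 give E_7.

E_{7}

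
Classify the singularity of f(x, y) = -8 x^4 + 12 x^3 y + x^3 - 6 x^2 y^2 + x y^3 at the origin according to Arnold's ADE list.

E7

The Hessian of f at 0 has rank 0. Corank 2; j^3 = x^3 is a perfect cube, so E-series; the 4-jet and mu = 7 give E_7.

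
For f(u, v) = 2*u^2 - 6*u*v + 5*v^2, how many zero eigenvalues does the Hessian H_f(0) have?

0

Hessian at 0 has rank 2.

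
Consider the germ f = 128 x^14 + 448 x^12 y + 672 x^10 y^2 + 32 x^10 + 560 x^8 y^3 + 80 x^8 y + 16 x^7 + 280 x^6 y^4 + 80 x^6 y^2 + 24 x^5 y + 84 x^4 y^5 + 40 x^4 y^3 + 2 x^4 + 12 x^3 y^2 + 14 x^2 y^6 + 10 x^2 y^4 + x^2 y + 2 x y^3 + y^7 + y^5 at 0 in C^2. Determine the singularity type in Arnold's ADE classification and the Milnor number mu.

Type D8, Milnor number mu = 8.

The Hessian of f at 0 has rank 0. Corank 2; j^3 = x^2*y has shape L^2 M (L != M), so D-series; mu = 8 gives D_8.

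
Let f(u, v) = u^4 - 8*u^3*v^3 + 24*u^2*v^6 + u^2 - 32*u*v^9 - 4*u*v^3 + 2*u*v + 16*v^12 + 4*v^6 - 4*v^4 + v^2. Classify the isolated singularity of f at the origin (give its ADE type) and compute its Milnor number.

The Hessian of f at 0 has rank 1. Corank 1: A-series; mu = 3 gives A_3.

Type A_3, Milnor number mu = 3.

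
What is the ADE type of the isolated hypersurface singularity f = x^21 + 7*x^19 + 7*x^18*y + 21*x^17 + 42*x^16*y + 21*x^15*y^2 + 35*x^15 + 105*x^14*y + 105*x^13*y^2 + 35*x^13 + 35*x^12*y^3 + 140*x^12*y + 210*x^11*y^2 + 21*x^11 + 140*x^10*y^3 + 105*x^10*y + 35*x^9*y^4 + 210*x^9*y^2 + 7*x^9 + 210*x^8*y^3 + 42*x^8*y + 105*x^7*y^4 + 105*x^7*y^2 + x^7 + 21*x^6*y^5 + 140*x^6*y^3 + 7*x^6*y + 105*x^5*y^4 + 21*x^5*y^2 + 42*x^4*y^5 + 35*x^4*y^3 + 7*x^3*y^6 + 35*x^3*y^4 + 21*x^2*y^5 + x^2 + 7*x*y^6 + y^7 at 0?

The Hessian of f at 0 has rank 1. Corank 1: A-series; mu = 6 gives A_6.

A6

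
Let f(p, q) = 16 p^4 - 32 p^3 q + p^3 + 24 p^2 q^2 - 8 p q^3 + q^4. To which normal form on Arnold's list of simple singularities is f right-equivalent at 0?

E_{6}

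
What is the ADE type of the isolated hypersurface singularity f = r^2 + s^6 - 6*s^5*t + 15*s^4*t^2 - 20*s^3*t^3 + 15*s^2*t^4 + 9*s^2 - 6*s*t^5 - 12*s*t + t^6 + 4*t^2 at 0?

A_{5}

The Hessian of f at 0 is [[18, -12, 0], [-12, 8, 0], [0, 0, 2]] with rank 2, so corank 1. A Groebner basis of the Jacobian ideal J(f) in C{s,t,r} is {t^5, s - 2*t/3, r}; counting standard monomials gives mu = 5. Corank 1: A-series; mu = 5 gives A_5.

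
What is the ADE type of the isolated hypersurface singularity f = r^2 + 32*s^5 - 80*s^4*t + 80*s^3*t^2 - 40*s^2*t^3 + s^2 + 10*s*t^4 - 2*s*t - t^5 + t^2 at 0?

A_4

The Hessian of f at 0 is [[2, -2, 0], [-2, 2, 0], [0, 0, 2]] with rank 2, so corank 1. A Groebner basis of the Jacobian ideal J(f) in C{s,t,r} is {t^4, s - t, r}; counting standard monomials gives mu = 4. Corank 1: A-series; mu = 4 gives A_4.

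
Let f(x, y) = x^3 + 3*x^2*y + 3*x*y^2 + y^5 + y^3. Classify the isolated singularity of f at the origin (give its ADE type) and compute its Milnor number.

The Hessian of f at 0 is [[0, 0], [0, 0]] with rank 0, so corank 2. A Groebner basis of the Jacobian ideal J(f) in C{x,y} is {y^4, x^2 + 2*x*y + y^2}; counting standard monomials gives mu = 8. Corank 2; j^3 = (x + y)^3 is a perfect cube, so E-series; the 5-jet and mu = 8 give E_8.

Type E8, Milnor number mu = 8.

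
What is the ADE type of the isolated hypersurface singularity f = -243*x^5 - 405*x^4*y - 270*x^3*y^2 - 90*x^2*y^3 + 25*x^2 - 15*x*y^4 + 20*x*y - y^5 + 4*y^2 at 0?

The Hessian of f at 0 is [[50, 20], [20, 8]] with rank 1, so corank 1. A Groebner basis of the Jacobian ideal J(f) in C{x,y} is {y^4, x + 2*y/5}; counting standard monomials gives mu = 4. Corank 1: A-series; mu = 4 gives A_4.

A4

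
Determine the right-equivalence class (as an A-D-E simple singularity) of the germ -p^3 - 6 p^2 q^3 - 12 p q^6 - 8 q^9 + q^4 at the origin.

E6

The Hessian of f at 0 has rank 0. Corank 2; j^3 = -p^3 is a perfect cube, so E-series; the 4-jet and mu = 6 give E_6.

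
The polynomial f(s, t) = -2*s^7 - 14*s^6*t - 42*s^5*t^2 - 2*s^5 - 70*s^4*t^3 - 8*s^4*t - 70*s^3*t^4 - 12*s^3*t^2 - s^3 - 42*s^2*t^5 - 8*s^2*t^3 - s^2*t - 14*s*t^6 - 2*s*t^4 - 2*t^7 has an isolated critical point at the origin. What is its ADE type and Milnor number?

Type D_{8}, Milnor number mu = 8.

The Hessian of f at 0 has rank 0. Corank 2; j^3 = -s^2*(s + t) has shape L^2 M (L != M), so D-series; mu = 8 gives D_8.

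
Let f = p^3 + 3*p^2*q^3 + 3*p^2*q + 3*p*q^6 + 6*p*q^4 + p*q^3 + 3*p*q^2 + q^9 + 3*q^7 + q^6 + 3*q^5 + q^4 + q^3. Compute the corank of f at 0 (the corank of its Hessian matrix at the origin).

The Hessian at 0 is [[0, 0], [0, 0]] of rank 0; hence corank 2.

2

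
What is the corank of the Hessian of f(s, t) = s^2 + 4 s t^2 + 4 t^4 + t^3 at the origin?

1

The Hessian at 0 is [[2, 0], [0, 0]] of rank 1; hence corank 1.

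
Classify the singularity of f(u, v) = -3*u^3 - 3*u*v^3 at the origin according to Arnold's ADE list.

The Hessian of f at 0 has rank 0. Corank 2; j^3 = -3*u^3 is a perfect cube, so E-series; the 4-jet and mu = 7 give E_7.

E_7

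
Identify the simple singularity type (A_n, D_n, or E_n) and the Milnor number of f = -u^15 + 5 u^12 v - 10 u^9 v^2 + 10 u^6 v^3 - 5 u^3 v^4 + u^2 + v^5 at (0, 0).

Type A_4, Milnor number mu = 4.

The Hessian of f at 0 is [[2, 0], [0, 0]] with rank 1, so corank 1. A Groebner basis of the Jacobian ideal J(f) in C{u,v} is {v^4, u}; counting standard monomials gives mu = 4. Corank 1: A-series; mu = 4 gives A_4.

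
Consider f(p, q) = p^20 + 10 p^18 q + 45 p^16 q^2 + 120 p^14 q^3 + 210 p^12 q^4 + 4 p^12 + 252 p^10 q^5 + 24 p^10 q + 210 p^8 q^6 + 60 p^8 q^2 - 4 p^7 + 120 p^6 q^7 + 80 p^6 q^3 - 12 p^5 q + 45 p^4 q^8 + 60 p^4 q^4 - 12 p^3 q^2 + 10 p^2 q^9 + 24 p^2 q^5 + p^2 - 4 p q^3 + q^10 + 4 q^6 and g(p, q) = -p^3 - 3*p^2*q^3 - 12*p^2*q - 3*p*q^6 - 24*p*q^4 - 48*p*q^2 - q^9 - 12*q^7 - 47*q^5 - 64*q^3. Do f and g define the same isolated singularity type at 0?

No.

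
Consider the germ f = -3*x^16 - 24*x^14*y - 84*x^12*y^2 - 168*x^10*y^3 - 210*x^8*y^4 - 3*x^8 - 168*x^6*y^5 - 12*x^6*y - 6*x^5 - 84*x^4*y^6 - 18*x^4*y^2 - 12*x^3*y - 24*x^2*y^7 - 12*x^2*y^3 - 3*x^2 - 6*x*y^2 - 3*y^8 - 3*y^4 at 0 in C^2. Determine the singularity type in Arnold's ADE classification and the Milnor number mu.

Type A_{7}, Milnor number mu = 7.

The Hessian of f at 0 has rank 1. Corank 1: A-series; mu = 7 gives A_7.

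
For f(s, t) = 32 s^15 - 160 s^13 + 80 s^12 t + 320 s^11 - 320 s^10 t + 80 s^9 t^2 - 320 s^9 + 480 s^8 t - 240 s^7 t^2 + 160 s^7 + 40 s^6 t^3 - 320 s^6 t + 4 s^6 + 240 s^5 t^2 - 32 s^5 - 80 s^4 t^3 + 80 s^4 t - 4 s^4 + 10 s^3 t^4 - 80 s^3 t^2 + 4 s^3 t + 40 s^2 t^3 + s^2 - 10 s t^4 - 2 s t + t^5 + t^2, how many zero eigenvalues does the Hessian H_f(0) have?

1

Hessian at 0 has rank 1.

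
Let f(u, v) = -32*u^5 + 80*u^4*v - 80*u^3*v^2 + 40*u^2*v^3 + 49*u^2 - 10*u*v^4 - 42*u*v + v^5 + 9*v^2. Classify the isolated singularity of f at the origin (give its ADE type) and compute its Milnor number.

Type A_4, Milnor number mu = 4.

The Hessian of f at 0 has rank 1. Corank 1: A-series; mu = 4 gives A_4.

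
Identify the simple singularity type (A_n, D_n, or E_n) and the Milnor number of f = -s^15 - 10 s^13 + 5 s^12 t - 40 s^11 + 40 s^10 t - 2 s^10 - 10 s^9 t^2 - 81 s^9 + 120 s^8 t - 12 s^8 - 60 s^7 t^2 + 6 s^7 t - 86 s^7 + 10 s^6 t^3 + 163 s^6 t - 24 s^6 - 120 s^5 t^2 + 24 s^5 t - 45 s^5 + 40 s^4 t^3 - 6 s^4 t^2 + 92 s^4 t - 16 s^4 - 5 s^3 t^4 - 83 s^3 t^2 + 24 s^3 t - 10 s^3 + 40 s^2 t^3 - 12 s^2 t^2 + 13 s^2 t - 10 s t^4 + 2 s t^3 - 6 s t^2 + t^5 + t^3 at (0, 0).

The Hessian of f at 0 has rank 0. Corank 2; j^3 = -(2*s - t)*(5*s^2 - 4*s*t + t^2) splits into three distinct lines over C (the quadratic factor has nonzero discriminant), so D_4.

Type D4, Milnor number mu = 4.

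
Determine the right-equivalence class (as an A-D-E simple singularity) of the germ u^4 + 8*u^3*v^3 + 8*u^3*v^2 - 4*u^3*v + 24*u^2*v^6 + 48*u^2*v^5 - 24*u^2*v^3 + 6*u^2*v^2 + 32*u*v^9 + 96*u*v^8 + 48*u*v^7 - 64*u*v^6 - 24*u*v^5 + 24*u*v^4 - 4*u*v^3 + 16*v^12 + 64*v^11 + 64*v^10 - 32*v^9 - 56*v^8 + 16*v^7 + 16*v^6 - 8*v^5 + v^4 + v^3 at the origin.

E_{6}

The Hessian of f at 0 is [[0, 0], [0, 0]] with rank 0, so corank 2. A Groebner basis of the Jacobian ideal J(f) in C{u,v} is {u^3 - 3*u^2*v, v^2}; counting standard monomials gives mu = 6. Corank 2; j^3 = v^3 is a perfect cube, so E-series; the 4-jet and mu = 6 give E_6.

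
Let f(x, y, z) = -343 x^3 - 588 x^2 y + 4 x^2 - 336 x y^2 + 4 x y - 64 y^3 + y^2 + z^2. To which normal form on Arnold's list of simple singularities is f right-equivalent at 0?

The Hessian of f at 0 is [[8, 4, 0], [4, 2, 0], [0, 0, 2]] with rank 2, so corank 1. A Groebner basis of the Jacobian ideal J(f) in C{x,y,z} is {y^2, x + y/2, z}; counting standard monomials gives mu = 2. Corank 1: A-series; mu = 2 gives A_2.

A_2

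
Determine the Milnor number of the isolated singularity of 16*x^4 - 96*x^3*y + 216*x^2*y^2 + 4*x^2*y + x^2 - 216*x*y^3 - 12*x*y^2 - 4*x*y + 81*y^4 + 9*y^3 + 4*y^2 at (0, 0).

2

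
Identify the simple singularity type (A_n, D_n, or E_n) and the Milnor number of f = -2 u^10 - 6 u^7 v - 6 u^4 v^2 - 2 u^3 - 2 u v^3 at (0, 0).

Type E_7, Milnor number mu = 7.

The Hessian of f at 0 is [[0, 0], [0, 0]] with rank 0, so corank 2. A Groebner basis of the Jacobian ideal J(f) in C{u,v} is {u^3, u*v^2, 3*u^2 + v^3}; counting standard monomials gives mu = 7. Corank 2; j^3 = -2*u^3 is a perfect cube, so E-series; the 4-jet and mu = 7 give E_7.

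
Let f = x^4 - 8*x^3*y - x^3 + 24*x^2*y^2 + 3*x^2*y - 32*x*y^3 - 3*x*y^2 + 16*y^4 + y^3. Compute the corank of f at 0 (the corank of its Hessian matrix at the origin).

The Hessian at 0 is [[0, 0], [0, 0]] of rank 0; hence corank 2.

2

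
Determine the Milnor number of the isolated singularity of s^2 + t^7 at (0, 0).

6

The Hessian of f at 0 has rank 1. Corank 1: A-series; mu = 6 gives A_6.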